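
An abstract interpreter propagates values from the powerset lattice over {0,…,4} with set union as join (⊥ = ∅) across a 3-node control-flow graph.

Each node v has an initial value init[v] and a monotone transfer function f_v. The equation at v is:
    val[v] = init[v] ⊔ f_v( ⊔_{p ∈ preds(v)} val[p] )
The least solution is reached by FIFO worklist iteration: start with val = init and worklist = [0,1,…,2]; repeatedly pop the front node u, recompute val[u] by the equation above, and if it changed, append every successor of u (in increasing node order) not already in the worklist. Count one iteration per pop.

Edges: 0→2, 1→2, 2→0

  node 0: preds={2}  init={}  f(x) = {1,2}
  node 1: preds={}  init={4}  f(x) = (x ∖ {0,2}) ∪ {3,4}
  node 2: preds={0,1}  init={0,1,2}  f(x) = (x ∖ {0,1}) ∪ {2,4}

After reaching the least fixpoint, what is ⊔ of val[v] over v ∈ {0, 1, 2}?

{0,1,2,3,4}

Trace (4 dequeues):
  [1] u=0 | in {0,1,2} | out {1,2} | prev {} | push {}
  [2] u=1 | in {} | out {3,4} | prev {4} | push {}
  [3] u=2 | in {1,2,3,4} | out {0,1,2,3,4} | prev {0,1,2} | push {0}
  [4] u=0 | in {0,1,2,3,4} | out {1,2} | ==

Converged values:
  [0] {1,2}
  [1] {3,4}
  [2] {0,1,2,3,4}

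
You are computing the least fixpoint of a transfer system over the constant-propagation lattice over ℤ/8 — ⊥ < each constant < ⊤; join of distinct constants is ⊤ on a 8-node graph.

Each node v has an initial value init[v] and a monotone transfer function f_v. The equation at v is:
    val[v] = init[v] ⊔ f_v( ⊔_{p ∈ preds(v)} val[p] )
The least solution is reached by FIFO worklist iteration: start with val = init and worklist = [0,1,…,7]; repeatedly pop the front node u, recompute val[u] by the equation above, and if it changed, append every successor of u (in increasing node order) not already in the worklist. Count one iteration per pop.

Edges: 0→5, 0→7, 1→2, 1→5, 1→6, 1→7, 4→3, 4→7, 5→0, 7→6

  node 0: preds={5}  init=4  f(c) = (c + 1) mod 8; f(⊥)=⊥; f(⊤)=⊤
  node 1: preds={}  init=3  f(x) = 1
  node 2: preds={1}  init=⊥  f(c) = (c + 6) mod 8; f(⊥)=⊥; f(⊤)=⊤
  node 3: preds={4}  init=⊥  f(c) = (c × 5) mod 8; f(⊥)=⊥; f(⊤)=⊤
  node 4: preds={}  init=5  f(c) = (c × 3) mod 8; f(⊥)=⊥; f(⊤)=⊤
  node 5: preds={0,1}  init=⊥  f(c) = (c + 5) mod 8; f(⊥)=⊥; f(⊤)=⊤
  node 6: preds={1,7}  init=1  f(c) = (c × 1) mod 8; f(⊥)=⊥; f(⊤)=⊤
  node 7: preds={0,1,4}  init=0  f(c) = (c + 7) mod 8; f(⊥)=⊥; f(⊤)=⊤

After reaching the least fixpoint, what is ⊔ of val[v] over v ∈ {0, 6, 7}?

Trace (12 dequeues):
  [1] u=0 | in ⊥ | out 4 | ==
  [2] u=1 | in ⊥ | out ⊤ | prev 3 | push {}
  [3] u=2 | in ⊤ | out ⊤ | prev ⊥ | push {}
  [4] u=3 | in 5 | out 1 | prev ⊥ | push {}
  [5] u=4 | in ⊥ | out 5 | ==
  [6] u=5 | in ⊤ | out ⊤ | prev ⊥ | push {0}
  [7] u=6 | in ⊤ | out ⊤ | prev 1 | push {}
  [8] u=7 | in ⊤ | out ⊤ | prev 0 | push {6}
  [9] u=0 | in ⊤ | out ⊤ | prev 4 | push {5,7}
  [10] u=6 | in ⊤ | out ⊤ | ==
  [11] u=5 | in ⊤ | out ⊤ | ==
  [12] u=7 | in ⊤ | out ⊤ | ==

Converged values:
  [0] ⊤
  [1] ⊤
  [2] ⊤
  [3] 1
  [4] 5
  [5] ⊤
  [6] ⊤
  [7] ⊤

⊤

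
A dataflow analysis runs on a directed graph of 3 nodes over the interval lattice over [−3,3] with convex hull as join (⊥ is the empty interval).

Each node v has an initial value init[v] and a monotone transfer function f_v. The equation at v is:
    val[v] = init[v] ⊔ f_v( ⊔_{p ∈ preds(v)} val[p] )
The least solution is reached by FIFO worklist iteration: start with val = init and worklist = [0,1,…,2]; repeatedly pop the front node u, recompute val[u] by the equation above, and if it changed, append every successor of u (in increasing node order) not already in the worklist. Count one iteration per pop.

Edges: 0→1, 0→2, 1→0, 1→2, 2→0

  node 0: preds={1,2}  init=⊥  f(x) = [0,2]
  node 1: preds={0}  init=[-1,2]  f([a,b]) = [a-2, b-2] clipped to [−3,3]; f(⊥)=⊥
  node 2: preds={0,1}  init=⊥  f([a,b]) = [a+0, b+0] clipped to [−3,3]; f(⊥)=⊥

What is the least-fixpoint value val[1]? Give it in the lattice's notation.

[-2,2]

Iteration log — 4 steps:
  step 1. node 0  ⊔preds=[-1,2]  new=[0,2]  old=⊥  +wl: 
  step 2. node 1  ⊔preds=[0,2]  new=[-2,2]  old=[-1,2]  +wl: 0
  step 3. node 2  ⊔preds=[-2,2]  new=[-2,2]  old=⊥  +wl: 
  step 4. node 0  ⊔preds=[-2,2]  new=[0,2]  stable

Least fixpoint reached:
  node 0: [0,2]
  node 1: [-2,2]
  node 2: [-2,2]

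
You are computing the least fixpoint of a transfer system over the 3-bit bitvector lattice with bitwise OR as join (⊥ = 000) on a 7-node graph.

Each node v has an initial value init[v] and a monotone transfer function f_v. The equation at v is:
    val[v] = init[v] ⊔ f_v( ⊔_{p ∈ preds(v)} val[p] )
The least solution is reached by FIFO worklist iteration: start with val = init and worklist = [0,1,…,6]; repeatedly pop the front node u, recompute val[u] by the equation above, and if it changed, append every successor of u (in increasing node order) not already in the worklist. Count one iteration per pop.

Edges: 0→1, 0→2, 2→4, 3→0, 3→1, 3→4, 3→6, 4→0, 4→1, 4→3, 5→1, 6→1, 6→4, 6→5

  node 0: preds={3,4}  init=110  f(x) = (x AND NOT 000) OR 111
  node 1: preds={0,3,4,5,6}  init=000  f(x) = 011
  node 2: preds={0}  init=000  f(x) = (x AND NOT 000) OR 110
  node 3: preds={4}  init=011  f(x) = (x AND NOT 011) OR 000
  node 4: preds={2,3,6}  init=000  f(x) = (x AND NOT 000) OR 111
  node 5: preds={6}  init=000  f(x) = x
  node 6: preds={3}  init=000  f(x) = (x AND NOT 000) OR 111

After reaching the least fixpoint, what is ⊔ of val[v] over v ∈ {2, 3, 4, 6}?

111

Worklist (15 pops):
  #1 pop 0: in=011 → 111 (was 110); enqueue []
  #2 pop 1: in=111 → 011 (was 000); enqueue []
  #3 pop 2: in=111 → 111 (was 000); enqueue []
  #4 pop 3: in=000 → 011 (no change)
  #5 pop 4: in=111 → 111 (was 000); enqueue [0,1,3]
  #6 pop 5: in=000 → 000 (no change)
  #7 pop 6: in=011 → 111 (was 000); enqueue [4,5]
  #8 pop 0: in=111 → 111 (no change)
  #9 pop 1: in=111 → 011 (no change)
  #10 pop 3: in=111 → 111 (was 011); enqueue [0,1,6]
  #11 pop 4: in=111 → 111 (no change)
  #12 pop 5: in=111 → 111 (was 000); enqueue []
  #13 pop 0: in=111 → 111 (no change)
  #14 pop 1: in=111 → 011 (no change)
  #15 pop 6: in=111 → 111 (no change)

Fixpoint:
  val[0] = 111
  val[1] = 011
  val[2] = 111
  val[3] = 111
  val[4] = 111
  val[5] = 111
  val[6] = 111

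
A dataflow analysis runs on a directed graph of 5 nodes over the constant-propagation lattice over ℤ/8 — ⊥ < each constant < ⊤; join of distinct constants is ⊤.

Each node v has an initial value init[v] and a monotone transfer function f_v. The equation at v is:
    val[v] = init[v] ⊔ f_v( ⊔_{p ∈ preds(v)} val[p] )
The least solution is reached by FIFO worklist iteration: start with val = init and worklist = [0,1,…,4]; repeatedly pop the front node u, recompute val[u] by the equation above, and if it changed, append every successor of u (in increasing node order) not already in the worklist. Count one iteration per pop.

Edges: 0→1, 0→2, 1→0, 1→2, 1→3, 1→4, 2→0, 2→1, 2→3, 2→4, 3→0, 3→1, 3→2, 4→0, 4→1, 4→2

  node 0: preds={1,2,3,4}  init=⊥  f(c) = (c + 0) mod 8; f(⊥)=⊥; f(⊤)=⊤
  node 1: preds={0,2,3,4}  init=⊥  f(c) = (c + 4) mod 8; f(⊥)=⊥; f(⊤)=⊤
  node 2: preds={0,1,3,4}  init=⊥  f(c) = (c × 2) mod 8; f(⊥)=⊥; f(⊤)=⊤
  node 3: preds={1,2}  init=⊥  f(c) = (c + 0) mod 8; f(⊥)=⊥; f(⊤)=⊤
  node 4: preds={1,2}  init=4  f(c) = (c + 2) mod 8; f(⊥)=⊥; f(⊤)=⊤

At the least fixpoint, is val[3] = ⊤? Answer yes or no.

Trace (11 dequeues):
  [1] u=0 | in 4 | out 4 | prev ⊥ | push {}
  [2] u=1 | in 4 | out 0 | prev ⊥ | push {0}
  [3] u=2 | in ⊤ | out ⊤ | prev ⊥ | push {1}
  [4] u=3 | in ⊤ | out ⊤ | prev ⊥ | push {2}
  [5] u=4 | in ⊤ | out ⊤ | prev 4 | push {}
  [6] u=0 | in ⊤ | out ⊤ | prev 4 | push {}
  [7] u=1 | in ⊤ | out ⊤ | prev 0 | push {0,3,4}
  [8] u=2 | in ⊤ | out ⊤ | ==
  [9] u=0 | in ⊤ | out ⊤ | ==
  [10] u=3 | in ⊤ | out ⊤ | ==
  [11] u=4 | in ⊤ | out ⊤ | ==

Converged values:
  [0] ⊤
  [1] ⊤
  [2] ⊤
  [3] ⊤
  [4] ⊤

yes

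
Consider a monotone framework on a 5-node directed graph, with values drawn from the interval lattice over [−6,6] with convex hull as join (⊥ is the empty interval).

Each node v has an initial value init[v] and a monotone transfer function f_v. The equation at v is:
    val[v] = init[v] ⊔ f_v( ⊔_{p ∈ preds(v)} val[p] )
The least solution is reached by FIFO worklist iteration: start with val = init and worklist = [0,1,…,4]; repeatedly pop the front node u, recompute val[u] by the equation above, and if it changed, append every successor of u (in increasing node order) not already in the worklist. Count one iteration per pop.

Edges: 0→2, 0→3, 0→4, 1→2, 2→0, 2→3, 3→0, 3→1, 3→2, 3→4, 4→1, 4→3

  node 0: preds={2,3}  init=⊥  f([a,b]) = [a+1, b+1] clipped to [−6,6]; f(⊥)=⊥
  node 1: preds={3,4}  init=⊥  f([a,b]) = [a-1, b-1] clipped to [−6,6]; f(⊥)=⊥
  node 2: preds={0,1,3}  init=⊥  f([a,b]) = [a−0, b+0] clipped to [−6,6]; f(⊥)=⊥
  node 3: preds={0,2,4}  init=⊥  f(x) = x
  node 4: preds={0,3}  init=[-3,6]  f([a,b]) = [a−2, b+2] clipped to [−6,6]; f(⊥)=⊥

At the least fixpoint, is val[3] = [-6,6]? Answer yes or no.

yes

Worklist (15 pops):
  #1 pop 0: in=⊥ → ⊥ (no change)
  #2 pop 1: in=[-3,6] → [-4,5] (was ⊥); enqueue []
  #3 pop 2: in=[-4,5] → [-4,5] (was ⊥); enqueue [0]
  #4 pop 3: in=[-4,6] → [-4,6] (was ⊥); enqueue [1,2]
  #5 pop 4: in=[-4,6] → [-6,6] (was [-3,6]); enqueue [3]
  #6 pop 0: in=[-4,6] → [-3,6] (was ⊥); enqueue [4]
  #7 pop 1: in=[-6,6] → [-6,5] (was [-4,5]); enqueue []
  #8 pop 2: in=[-6,6] → [-6,6] (was [-4,5]); enqueue [0]
  #9 pop 3: in=[-6,6] → [-6,6] (was [-4,6]); enqueue [1,2]
  #10 pop 4: in=[-6,6] → [-6,6] (no change)
  #11 pop 0: in=[-6,6] → [-5,6] (was [-3,6]); enqueue [3,4]
  #12 pop 1: in=[-6,6] → [-6,5] (no change)
  #13 pop 2: in=[-6,6] → [-6,6] (no change)
  #14 pop 3: in=[-6,6] → [-6,6] (no change)
  #15 pop 4: in=[-6,6] → [-6,6] (no change)

Fixpoint:
  val[0] = [-5,6]
  val[1] = [-6,5]
  val[2] = [-6,6]
  val[3] = [-6,6]
  val[4] = [-6,6]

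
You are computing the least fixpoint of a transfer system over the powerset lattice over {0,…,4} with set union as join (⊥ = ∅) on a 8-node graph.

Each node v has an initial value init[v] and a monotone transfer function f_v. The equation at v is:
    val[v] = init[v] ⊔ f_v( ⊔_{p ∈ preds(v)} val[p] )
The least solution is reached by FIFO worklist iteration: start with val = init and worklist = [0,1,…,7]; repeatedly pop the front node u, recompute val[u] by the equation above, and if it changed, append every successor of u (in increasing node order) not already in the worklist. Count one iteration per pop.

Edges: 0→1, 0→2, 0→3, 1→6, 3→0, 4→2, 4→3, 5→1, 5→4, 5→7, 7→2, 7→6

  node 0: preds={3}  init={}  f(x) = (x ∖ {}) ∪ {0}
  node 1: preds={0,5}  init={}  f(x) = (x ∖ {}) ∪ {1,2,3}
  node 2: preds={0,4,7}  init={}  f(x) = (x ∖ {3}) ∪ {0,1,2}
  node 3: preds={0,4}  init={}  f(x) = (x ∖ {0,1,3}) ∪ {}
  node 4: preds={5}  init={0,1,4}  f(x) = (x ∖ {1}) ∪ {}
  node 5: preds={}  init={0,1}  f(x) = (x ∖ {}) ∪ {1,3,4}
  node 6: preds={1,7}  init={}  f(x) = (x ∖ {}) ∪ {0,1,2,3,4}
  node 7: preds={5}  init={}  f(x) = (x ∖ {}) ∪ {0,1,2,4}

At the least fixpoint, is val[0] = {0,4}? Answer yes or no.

Iteration log — 14 steps:
  step 1. node 0  ⊔preds={}  new={0}  old={}  +wl: 
  step 2. node 1  ⊔preds={0,1}  new={0,1,2,3}  old={}  +wl: 
  step 3. node 2  ⊔preds={0,1,4}  new={0,1,2,4}  old={}  +wl: 
  step 4. node 3  ⊔preds={0,1,4}  new={4}  old={}  +wl: 0
  step 5. node 4  ⊔preds={0,1}  new={0,1,4}  stable
  step 6. node 5  ⊔preds={}  new={0,1,3,4}  old={0,1}  +wl: 1,4
  step 7. node 6  ⊔preds={0,1,2,3}  new={0,1,2,3,4}  old={}  +wl: 
  step 8. node 7  ⊔preds={0,1,3,4}  new={0,1,2,3,4}  old={}  +wl: 2,6
  step 9. node 0  ⊔preds={4}  new={0,4}  old={0}  +wl: 3
  step 10. node 1  ⊔preds={0,1,3,4}  new={0,1,2,3,4}  old={0,1,2,3}  +wl: 
  step 11. node 4  ⊔preds={0,1,3,4}  new={0,1,3,4}  old={0,1,4}  +wl: 
  step 12. node 2  ⊔preds={0,1,2,3,4}  new={0,1,2,4}  stable
  step 13. node 6  ⊔preds={0,1,2,3,4}  new={0,1,2,3,4}  stable
  step 14. node 3  ⊔preds={0,1,3,4}  new={4}  stable

Least fixpoint reached:
  node 0: {0,4}
  node 1: {0,1,2,3,4}
  node 2: {0,1,2,4}
  node 3: {4}
  node 4: {0,1,3,4}
  node 5: {0,1,3,4}
  node 6: {0,1,2,3,4}
  node 7: {0,1,2,3,4}

yes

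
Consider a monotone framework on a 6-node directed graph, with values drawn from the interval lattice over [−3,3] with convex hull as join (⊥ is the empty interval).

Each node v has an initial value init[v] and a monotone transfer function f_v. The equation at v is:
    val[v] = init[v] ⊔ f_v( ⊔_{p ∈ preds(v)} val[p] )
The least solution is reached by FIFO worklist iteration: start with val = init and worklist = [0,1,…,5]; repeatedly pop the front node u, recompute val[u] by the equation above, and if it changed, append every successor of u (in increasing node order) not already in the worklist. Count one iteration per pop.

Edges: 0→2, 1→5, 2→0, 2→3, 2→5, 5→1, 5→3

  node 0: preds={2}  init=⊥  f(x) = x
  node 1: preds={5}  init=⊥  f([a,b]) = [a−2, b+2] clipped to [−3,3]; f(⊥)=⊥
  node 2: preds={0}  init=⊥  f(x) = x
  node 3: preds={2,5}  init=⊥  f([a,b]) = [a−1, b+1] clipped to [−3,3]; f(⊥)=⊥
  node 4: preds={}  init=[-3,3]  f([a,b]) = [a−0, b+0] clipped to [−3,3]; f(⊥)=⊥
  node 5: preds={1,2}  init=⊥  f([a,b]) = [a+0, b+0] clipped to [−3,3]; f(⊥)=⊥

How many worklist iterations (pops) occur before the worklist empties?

6

Iteration log — 6 steps:
  step 1. node 0  ⊔preds=⊥  new=⊥  stable
  step 2. node 1  ⊔preds=⊥  new=⊥  stable
  step 3. node 2  ⊔preds=⊥  new=⊥  stable
  step 4. node 3  ⊔preds=⊥  new=⊥  stable
  step 5. node 4  ⊔preds=⊥  new=[-3,3]  stable
  step 6. node 5  ⊔preds=⊥  new=⊥  stable

Least fixpoint reached:
  node 0: ⊥
  node 1: ⊥
  node 2: ⊥
  node 3: ⊥
  node 4: [-3,3]
  node 5: ⊥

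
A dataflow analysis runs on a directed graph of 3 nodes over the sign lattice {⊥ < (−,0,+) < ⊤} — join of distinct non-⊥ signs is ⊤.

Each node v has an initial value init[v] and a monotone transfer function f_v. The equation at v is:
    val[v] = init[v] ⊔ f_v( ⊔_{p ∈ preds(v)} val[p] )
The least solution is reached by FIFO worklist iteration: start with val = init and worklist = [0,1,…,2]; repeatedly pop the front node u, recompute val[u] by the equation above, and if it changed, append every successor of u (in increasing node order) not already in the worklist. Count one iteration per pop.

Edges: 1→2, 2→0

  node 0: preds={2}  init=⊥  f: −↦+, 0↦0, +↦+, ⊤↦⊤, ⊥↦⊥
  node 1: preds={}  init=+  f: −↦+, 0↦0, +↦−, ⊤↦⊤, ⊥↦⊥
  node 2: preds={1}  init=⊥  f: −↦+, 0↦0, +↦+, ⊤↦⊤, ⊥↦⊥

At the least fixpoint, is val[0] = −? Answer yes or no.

Trace (4 dequeues):
  [1] u=0 | in ⊥ | out ⊥ | ==
  [2] u=1 | in ⊥ | out + | ==
  [3] u=2 | in + | out + | prev ⊥ | push {0}
  [4] u=0 | in + | out + | prev ⊥ | push {}

Converged values:
  [0] +
  [1] +
  [2] +

no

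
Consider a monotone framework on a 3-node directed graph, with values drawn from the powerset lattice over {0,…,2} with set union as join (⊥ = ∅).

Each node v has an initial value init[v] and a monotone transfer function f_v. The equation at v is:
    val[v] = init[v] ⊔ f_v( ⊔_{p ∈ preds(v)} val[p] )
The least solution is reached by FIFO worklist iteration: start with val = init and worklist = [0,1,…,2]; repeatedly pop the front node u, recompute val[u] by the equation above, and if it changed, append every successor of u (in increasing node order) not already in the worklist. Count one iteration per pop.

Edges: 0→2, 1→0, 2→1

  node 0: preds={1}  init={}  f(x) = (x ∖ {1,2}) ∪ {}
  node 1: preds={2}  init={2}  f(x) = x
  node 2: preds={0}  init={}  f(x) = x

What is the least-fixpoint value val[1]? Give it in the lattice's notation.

{2}

Worklist (3 pops):
  #1 pop 0: in={2} → {} (no change)
  #2 pop 1: in={} → {2} (no change)
  #3 pop 2: in={} → {} (no change)

Fixpoint:
  val[0] = {}
  val[1] = {2}
  val[2] = {}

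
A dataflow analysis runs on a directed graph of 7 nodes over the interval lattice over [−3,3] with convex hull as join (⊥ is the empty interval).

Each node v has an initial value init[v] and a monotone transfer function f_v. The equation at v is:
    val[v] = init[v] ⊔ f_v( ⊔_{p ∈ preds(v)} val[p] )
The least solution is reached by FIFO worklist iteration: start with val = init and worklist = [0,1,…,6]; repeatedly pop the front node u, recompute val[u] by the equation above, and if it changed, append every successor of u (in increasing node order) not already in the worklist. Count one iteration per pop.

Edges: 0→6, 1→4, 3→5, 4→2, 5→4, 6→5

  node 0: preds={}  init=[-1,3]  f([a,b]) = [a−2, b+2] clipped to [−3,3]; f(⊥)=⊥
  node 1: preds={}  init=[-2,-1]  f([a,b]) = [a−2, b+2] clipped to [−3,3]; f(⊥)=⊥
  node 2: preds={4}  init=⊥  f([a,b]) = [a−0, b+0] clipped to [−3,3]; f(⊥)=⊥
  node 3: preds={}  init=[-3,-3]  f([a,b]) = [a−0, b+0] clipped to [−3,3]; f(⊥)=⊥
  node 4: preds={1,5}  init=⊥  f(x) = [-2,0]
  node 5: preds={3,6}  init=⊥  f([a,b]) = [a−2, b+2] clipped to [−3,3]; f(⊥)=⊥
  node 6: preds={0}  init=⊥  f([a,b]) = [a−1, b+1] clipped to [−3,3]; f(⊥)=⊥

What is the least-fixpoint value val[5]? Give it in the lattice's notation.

Worklist (11 pops):
  #1 pop 0: in=⊥ → [-1,3] (no change)
  #2 pop 1: in=⊥ → [-2,-1] (no change)
  #3 pop 2: in=⊥ → ⊥ (no change)
  #4 pop 3: in=⊥ → [-3,-3] (no change)
  #5 pop 4: in=[-2,-1] → [-2,0] (was ⊥); enqueue [2]
  #6 pop 5: in=[-3,-3] → [-3,-1] (was ⊥); enqueue [4]
  #7 pop 6: in=[-1,3] → [-2,3] (was ⊥); enqueue [5]
  #8 pop 2: in=[-2,0] → [-2,0] (was ⊥); enqueue []
  #9 pop 4: in=[-3,-1] → [-2,0] (no change)
  #10 pop 5: in=[-3,3] → [-3,3] (was [-3,-1]); enqueue [4]
  #11 pop 4: in=[-3,3] → [-2,0] (no change)

Fixpoint:
  val[0] = [-1,3]
  val[1] = [-2,-1]
  val[2] = [-2,0]
  val[3] = [-3,-3]
  val[4] = [-2,0]
  val[5] = [-3,3]
  val[6] = [-2,3]

[-3,3]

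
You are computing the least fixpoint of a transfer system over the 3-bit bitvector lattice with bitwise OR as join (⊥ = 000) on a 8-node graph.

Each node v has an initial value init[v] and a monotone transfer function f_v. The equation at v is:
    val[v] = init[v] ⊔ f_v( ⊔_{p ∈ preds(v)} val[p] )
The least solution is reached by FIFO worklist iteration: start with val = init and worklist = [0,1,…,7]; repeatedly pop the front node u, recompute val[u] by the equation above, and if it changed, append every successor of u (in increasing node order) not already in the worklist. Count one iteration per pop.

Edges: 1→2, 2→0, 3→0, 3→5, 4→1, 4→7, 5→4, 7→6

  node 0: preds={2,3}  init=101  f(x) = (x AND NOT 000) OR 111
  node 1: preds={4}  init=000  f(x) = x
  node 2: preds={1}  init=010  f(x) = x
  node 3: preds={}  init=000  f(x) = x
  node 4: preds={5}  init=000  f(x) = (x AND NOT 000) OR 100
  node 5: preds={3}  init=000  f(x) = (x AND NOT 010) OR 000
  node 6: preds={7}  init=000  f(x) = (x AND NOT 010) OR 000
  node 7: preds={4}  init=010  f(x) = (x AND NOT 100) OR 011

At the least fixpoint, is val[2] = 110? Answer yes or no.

Iteration log — 12 steps:
  step 1. node 0  ⊔preds=010  new=111  old=101  +wl: 
  step 2. node 1  ⊔preds=000  new=000  stable
  step 3. node 2  ⊔preds=000  new=010  stable
  step 4. node 3  ⊔preds=000  new=000  stable
  step 5. node 4  ⊔preds=000  new=100  old=000  +wl: 1
  step 6. node 5  ⊔preds=000  new=000  stable
  step 7. node 6  ⊔preds=010  new=000  stable
  step 8. node 7  ⊔preds=100  new=011  old=010  +wl: 6
  step 9. node 1  ⊔preds=100  new=100  old=000  +wl: 2
  step 10. node 6  ⊔preds=011  new=001  old=000  +wl: 
  step 11. node 2  ⊔preds=100  new=110  old=010  +wl: 0
  step 12. node 0  ⊔preds=110  new=111  stable

Least fixpoint reached:
  node 0: 111
  node 1: 100
  node 2: 110
  node 3: 000
  node 4: 100
  node 5: 000
  node 6: 001
  node 7: 011

yes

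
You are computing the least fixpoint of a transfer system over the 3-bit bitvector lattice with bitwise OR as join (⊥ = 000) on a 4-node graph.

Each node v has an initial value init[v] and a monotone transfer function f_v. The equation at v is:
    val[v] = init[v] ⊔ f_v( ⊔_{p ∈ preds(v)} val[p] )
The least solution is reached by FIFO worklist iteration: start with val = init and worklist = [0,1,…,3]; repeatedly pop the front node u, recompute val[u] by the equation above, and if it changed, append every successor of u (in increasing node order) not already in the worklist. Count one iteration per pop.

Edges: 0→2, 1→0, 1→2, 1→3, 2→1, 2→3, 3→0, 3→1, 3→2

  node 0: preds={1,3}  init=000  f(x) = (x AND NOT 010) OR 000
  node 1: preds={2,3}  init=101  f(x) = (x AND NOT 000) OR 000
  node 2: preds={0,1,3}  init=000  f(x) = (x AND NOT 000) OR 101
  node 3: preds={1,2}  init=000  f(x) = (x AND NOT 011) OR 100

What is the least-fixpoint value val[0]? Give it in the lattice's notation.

101

Iteration log — 7 steps:
  step 1. node 0  ⊔preds=101  new=101  old=000  +wl: 
  step 2. node 1  ⊔preds=000  new=101  stable
  step 3. node 2  ⊔preds=101  new=101  old=000  +wl: 1
  step 4. node 3  ⊔preds=101  new=100  old=000  +wl: 0,2
  step 5. node 1  ⊔preds=101  new=101  stable
  step 6. node 0  ⊔preds=101  new=101  stable
  step 7. node 2  ⊔preds=101  new=101  stable

Least fixpoint reached:
  node 0: 101
  node 1: 101
  node 2: 101
  node 3: 100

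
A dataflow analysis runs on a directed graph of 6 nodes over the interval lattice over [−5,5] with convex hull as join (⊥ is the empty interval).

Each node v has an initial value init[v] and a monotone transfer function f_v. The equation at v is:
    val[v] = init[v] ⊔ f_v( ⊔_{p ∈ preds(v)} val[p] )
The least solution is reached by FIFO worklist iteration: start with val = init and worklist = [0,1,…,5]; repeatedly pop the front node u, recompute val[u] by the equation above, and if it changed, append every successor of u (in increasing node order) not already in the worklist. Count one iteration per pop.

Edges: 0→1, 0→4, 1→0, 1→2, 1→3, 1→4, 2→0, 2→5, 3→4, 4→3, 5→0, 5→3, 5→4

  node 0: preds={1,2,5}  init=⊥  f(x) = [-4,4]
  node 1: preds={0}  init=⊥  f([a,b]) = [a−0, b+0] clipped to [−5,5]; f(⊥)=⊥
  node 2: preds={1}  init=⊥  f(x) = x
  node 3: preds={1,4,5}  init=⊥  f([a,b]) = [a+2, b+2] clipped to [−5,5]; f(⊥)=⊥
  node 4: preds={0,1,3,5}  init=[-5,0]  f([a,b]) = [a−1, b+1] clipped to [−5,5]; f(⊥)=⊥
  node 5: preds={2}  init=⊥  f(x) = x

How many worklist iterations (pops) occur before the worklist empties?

Worklist (9 pops):
  #1 pop 0: in=⊥ → [-4,4] (was ⊥); enqueue []
  #2 pop 1: in=[-4,4] → [-4,4] (was ⊥); enqueue [0]
  #3 pop 2: in=[-4,4] → [-4,4] (was ⊥); enqueue []
  #4 pop 3: in=[-5,4] → [-3,5] (was ⊥); enqueue []
  #5 pop 4: in=[-4,5] → [-5,5] (was [-5,0]); enqueue [3]
  #6 pop 5: in=[-4,4] → [-4,4] (was ⊥); enqueue [4]
  #7 pop 0: in=[-4,4] → [-4,4] (no change)
  #8 pop 3: in=[-5,5] → [-3,5] (no change)
  #9 pop 4: in=[-4,5] → [-5,5] (no change)

Fixpoint:
  val[0] = [-4,4]
  val[1] = [-4,4]
  val[2] = [-4,4]
  val[3] = [-3,5]
  val[4] = [-5,5]
  val[5] = [-4,4]

9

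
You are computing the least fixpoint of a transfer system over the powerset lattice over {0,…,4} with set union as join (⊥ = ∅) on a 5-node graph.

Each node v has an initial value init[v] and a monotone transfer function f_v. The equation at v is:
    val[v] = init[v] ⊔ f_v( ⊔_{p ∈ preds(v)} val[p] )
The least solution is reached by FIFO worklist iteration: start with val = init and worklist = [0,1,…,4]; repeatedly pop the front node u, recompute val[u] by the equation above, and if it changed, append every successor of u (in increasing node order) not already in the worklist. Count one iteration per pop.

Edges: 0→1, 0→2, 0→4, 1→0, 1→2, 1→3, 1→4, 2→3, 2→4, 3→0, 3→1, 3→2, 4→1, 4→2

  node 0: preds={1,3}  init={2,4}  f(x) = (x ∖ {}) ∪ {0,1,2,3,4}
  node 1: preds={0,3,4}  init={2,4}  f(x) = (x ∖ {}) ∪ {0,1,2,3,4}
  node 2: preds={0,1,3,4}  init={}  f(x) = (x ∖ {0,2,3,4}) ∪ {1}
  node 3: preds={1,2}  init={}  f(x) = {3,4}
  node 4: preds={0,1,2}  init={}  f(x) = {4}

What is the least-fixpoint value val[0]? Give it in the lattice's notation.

{0,1,2,3,4}

Trace (8 dequeues):
  [1] u=0 | in {2,4} | out {0,1,2,3,4} | prev {2,4} | push {}
  [2] u=1 | in {0,1,2,3,4} | out {0,1,2,3,4} | prev {2,4} | push {0}
  [3] u=2 | in {0,1,2,3,4} | out {1} | prev {} | push {}
  [4] u=3 | in {0,1,2,3,4} | out {3,4} | prev {} | push {1,2}
  [5] u=4 | in {0,1,2,3,4} | out {4} | prev {} | push {}
  [6] u=0 | in {0,1,2,3,4} | out {0,1,2,3,4} | ==
  [7] u=1 | in {0,1,2,3,4} | out {0,1,2,3,4} | ==
  [8] u=2 | in {0,1,2,3,4} | out {1} | ==

Converged values:
  [0] {0,1,2,3,4}
  [1] {0,1,2,3,4}
  [2] {1}
  [3] {3,4}
  [4] {4}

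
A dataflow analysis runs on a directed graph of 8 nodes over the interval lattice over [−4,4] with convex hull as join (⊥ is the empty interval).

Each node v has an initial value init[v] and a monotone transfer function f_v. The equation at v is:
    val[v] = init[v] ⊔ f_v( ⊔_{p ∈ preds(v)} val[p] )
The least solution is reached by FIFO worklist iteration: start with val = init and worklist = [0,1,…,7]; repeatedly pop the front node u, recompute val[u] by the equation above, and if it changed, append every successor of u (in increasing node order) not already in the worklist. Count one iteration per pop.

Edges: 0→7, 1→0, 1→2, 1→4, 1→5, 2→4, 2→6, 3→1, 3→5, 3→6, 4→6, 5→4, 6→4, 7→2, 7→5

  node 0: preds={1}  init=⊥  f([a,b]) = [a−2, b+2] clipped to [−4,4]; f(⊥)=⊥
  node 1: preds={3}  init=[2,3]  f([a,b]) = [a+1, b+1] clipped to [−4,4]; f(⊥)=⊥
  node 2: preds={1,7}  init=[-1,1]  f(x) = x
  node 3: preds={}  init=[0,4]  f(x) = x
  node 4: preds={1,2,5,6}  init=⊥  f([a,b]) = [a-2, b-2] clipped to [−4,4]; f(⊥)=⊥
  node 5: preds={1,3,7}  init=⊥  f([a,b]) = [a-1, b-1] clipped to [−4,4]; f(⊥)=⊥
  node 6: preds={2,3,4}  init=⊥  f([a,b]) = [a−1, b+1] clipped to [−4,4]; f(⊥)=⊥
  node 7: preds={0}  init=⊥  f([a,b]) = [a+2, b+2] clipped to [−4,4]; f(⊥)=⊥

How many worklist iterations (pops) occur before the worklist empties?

16

Worklist (16 pops):
  #1 pop 0: in=[2,3] → [0,4] (was ⊥); enqueue []
  #2 pop 1: in=[0,4] → [1,4] (was [2,3]); enqueue [0]
  #3 pop 2: in=[1,4] → [-1,4] (was [-1,1]); enqueue []
  #4 pop 3: in=⊥ → [0,4] (no change)
  #5 pop 4: in=[-1,4] → [-3,2] (was ⊥); enqueue []
  #6 pop 5: in=[0,4] → [-1,3] (was ⊥); enqueue [4]
  #7 pop 6: in=[-3,4] → [-4,4] (was ⊥); enqueue []
  #8 pop 7: in=[0,4] → [2,4] (was ⊥); enqueue [2,5]
  #9 pop 0: in=[1,4] → [-1,4] (was [0,4]); enqueue [7]
  #10 pop 4: in=[-4,4] → [-4,2] (was [-3,2]); enqueue [6]
  #11 pop 2: in=[1,4] → [-1,4] (no change)
  #12 pop 5: in=[0,4] → [-1,3] (no change)
  #13 pop 7: in=[-1,4] → [1,4] (was [2,4]); enqueue [2,5]
  #14 pop 6: in=[-4,4] → [-4,4] (no change)
  #15 pop 2: in=[1,4] → [-1,4] (no change)
  #16 pop 5: in=[0,4] → [-1,3] (no change)

Fixpoint:
  val[0] = [-1,4]
  val[1] = [1,4]
  val[2] = [-1,4]
  val[3] = [0,4]
  val[4] = [-4,2]
  val[5] = [-1,3]
  val[6] = [-4,4]
  val[7] = [1,4]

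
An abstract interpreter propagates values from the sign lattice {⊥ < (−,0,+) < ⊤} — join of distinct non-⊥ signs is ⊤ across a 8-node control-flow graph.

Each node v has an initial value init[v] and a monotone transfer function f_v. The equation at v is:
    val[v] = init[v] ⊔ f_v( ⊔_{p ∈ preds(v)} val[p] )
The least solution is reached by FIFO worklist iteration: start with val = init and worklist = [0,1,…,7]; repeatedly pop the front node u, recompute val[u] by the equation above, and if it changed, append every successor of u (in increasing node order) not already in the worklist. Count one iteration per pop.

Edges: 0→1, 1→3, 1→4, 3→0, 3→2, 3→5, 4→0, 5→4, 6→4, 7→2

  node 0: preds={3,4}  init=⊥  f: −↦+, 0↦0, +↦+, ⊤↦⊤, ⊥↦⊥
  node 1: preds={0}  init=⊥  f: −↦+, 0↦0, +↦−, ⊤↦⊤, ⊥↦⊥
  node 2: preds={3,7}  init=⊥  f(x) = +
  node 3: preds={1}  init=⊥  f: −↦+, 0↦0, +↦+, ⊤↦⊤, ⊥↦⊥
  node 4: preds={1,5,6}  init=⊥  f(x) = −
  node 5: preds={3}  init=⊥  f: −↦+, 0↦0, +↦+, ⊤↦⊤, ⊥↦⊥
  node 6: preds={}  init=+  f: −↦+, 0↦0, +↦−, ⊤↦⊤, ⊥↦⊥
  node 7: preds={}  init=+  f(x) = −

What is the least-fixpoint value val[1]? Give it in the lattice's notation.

⊤

Trace (23 dequeues):
  [1] u=0 | in ⊥ | out ⊥ | ==
  [2] u=1 | in ⊥ | out ⊥ | ==
  [3] u=2 | in + | out + | prev ⊥ | push {}
  [4] u=3 | in ⊥ | out ⊥ | ==
  [5] u=4 | in + | out − | prev ⊥ | push {0}
  [6] u=5 | in ⊥ | out ⊥ | ==
  [7] u=6 | in ⊥ | out + | ==
  [8] u=7 | in ⊥ | out ⊤ | prev + | push {2}
  [9] u=0 | in − | out + | prev ⊥ | push {1}
  [10] u=2 | in ⊤ | out + | ==
  [11] u=1 | in + | out − | prev ⊥ | push {3,4}
  [12] u=3 | in − | out + | prev ⊥ | push {0,2,5}
  [13] u=4 | in ⊤ | out − | ==
  [14] u=0 | in ⊤ | out ⊤ | prev + | push {1}
  [15] u=2 | in ⊤ | out + | ==
  [16] u=5 | in + | out + | prev ⊥ | push {4}
  [17] u=1 | in ⊤ | out ⊤ | prev − | push {3}
  [18] u=4 | in ⊤ | out − | ==
  [19] u=3 | in ⊤ | out ⊤ | prev + | push {0,2,5}
  [20] u=0 | in ⊤ | out ⊤ | ==
  [21] u=2 | in ⊤ | out + | ==
  [22] u=5 | in ⊤ | out ⊤ | prev + | push {4}
  [23] u=4 | in ⊤ | out − | ==

Converged values:
  [0] ⊤
  [1] ⊤
  [2] +
  [3] ⊤
  [4] −
  [5] ⊤
  [6] +
  [7] ⊤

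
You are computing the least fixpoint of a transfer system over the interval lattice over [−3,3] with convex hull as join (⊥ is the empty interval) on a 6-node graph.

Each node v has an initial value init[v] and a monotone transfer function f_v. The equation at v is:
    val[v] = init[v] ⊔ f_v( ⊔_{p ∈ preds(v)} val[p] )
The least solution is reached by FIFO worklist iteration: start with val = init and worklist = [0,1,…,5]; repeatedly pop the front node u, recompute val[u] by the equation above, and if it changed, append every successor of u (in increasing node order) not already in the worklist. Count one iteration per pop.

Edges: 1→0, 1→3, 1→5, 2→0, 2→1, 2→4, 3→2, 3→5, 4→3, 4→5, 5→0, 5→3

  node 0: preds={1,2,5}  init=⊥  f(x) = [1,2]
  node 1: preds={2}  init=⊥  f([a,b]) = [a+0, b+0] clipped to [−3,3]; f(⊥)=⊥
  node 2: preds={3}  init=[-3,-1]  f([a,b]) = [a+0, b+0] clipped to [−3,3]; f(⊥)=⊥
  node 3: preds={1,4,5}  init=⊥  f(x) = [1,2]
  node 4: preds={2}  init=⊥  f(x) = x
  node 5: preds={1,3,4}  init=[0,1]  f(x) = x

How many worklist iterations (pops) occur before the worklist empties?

15

Iteration log — 15 steps:
  step 1. node 0  ⊔preds=[-3,1]  new=[1,2]  old=⊥  +wl: 
  step 2. node 1  ⊔preds=[-3,-1]  new=[-3,-1]  old=⊥  +wl: 0
  step 3. node 2  ⊔preds=⊥  new=[-3,-1]  stable
  step 4. node 3  ⊔preds=[-3,1]  new=[1,2]  old=⊥  +wl: 2
  step 5. node 4  ⊔preds=[-3,-1]  new=[-3,-1]  old=⊥  +wl: 3
  step 6. node 5  ⊔preds=[-3,2]  new=[-3,2]  old=[0,1]  +wl: 
  step 7. node 0  ⊔preds=[-3,2]  new=[1,2]  stable
  step 8. node 2  ⊔preds=[1,2]  new=[-3,2]  old=[-3,-1]  +wl: 0,1,4
  step 9. node 3  ⊔preds=[-3,2]  new=[1,2]  stable
  step 10. node 0  ⊔preds=[-3,2]  new=[1,2]  stable
  step 11. node 1  ⊔preds=[-3,2]  new=[-3,2]  old=[-3,-1]  +wl: 0,3,5
  step 12. node 4  ⊔preds=[-3,2]  new=[-3,2]  old=[-3,-1]  +wl: 
  step 13. node 0  ⊔preds=[-3,2]  new=[1,2]  stable
  step 14. node 3  ⊔preds=[-3,2]  new=[1,2]  stable
  step 15. node 5  ⊔preds=[-3,2]  new=[-3,2]  stable

Least fixpoint reached:
  node 0: [1,2]
  node 1: [-3,2]
  node 2: [-3,2]
  node 3: [1,2]
  node 4: [-3,2]
  node 5: [-3,2]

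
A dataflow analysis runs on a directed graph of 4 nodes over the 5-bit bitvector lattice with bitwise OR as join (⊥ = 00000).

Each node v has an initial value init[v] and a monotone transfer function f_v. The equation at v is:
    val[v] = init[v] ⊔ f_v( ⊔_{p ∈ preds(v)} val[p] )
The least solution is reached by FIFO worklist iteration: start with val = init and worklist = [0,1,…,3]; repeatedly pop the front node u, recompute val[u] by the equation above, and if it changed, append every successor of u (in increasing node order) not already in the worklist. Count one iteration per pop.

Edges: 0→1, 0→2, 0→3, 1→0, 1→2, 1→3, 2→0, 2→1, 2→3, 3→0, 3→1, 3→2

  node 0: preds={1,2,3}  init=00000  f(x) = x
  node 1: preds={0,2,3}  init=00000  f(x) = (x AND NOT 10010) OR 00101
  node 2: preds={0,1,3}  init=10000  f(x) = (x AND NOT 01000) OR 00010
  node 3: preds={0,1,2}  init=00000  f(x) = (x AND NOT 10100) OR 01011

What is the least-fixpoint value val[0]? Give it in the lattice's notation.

11111

Worklist (9 pops):
  #1 pop 0: in=10000 → 10000 (was 00000); enqueue []
  #2 pop 1: in=10000 → 00101 (was 00000); enqueue [0]
  #3 pop 2: in=10101 → 10111 (was 10000); enqueue [1]
  #4 pop 3: in=10111 → 01011 (was 00000); enqueue [2]
  #5 pop 0: in=11111 → 11111 (was 10000); enqueue [3]
  #6 pop 1: in=11111 → 01101 (was 00101); enqueue [0]
  #7 pop 2: in=11111 → 10111 (no change)
  #8 pop 3: in=11111 → 01011 (no change)
  #9 pop 0: in=11111 → 11111 (no change)

Fixpoint:
  val[0] = 11111
  val[1] = 01101
  val[2] = 10111
  val[3] = 01011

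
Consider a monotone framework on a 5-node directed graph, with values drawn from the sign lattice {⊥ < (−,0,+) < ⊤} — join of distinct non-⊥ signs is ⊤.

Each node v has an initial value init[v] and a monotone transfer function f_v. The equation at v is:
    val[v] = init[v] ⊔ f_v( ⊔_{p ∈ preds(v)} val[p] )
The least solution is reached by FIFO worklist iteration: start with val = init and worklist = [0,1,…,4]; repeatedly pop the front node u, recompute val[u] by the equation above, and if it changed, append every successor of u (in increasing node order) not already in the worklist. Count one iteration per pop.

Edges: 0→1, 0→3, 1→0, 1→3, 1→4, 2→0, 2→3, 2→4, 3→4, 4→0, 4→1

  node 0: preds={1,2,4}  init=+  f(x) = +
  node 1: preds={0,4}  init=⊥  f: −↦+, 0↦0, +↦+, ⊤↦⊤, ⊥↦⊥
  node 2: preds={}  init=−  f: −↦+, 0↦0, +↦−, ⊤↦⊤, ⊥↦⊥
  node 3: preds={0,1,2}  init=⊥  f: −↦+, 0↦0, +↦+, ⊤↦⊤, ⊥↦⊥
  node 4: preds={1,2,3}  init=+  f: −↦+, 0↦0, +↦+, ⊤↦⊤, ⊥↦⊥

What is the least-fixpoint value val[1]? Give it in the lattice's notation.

Iteration log — 10 steps:
  step 1. node 0  ⊔preds=⊤  new=+  stable
  step 2. node 1  ⊔preds=+  new=+  old=⊥  +wl: 0
  step 3. node 2  ⊔preds=⊥  new=−  stable
  step 4. node 3  ⊔preds=⊤  new=⊤  old=⊥  +wl: 
  step 5. node 4  ⊔preds=⊤  new=⊤  old=+  +wl: 1
  step 6. node 0  ⊔preds=⊤  new=+  stable
  step 7. node 1  ⊔preds=⊤  new=⊤  old=+  +wl: 0,3,4
  step 8. node 0  ⊔preds=⊤  new=+  stable
  step 9. node 3  ⊔preds=⊤  new=⊤  stable
  step 10. node 4  ⊔preds=⊤  new=⊤  stable

Least fixpoint reached:
  node 0: +
  node 1: ⊤
  node 2: −
  node 3: ⊤
  node 4: ⊤

⊤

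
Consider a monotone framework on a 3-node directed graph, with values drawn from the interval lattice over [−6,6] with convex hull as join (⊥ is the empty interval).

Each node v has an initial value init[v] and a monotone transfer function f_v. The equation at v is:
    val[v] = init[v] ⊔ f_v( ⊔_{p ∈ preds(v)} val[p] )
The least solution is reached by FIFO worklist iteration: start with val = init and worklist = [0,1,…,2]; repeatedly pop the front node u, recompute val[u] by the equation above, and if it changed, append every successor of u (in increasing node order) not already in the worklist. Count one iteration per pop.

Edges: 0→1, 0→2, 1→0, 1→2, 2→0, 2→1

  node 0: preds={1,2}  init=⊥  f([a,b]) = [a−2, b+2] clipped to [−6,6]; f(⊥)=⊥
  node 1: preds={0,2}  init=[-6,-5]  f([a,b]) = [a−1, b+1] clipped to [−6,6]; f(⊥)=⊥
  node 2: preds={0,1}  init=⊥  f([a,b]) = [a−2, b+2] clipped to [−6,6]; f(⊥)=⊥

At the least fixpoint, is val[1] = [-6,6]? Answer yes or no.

yes

Iteration log — 11 steps:
  step 1. node 0  ⊔preds=[-6,-5]  new=[-6,-3]  old=⊥  +wl: 
  step 2. node 1  ⊔preds=[-6,-3]  new=[-6,-2]  old=[-6,-5]  +wl: 0
  step 3. node 2  ⊔preds=[-6,-2]  new=[-6,0]  old=⊥  +wl: 1
  step 4. node 0  ⊔preds=[-6,0]  new=[-6,2]  old=[-6,-3]  +wl: 2
  step 5. node 1  ⊔preds=[-6,2]  new=[-6,3]  old=[-6,-2]  +wl: 0
  step 6. node 2  ⊔preds=[-6,3]  new=[-6,5]  old=[-6,0]  +wl: 1
  step 7. node 0  ⊔preds=[-6,5]  new=[-6,6]  old=[-6,2]  +wl: 2
  step 8. node 1  ⊔preds=[-6,6]  new=[-6,6]  old=[-6,3]  +wl: 0
  step 9. node 2  ⊔preds=[-6,6]  new=[-6,6]  old=[-6,5]  +wl: 1
  step 10. node 0  ⊔preds=[-6,6]  new=[-6,6]  stable
  step 11. node 1  ⊔preds=[-6,6]  new=[-6,6]  stable

Least fixpoint reached:
  node 0: [-6,6]
  node 1: [-6,6]
  node 2: [-6,6]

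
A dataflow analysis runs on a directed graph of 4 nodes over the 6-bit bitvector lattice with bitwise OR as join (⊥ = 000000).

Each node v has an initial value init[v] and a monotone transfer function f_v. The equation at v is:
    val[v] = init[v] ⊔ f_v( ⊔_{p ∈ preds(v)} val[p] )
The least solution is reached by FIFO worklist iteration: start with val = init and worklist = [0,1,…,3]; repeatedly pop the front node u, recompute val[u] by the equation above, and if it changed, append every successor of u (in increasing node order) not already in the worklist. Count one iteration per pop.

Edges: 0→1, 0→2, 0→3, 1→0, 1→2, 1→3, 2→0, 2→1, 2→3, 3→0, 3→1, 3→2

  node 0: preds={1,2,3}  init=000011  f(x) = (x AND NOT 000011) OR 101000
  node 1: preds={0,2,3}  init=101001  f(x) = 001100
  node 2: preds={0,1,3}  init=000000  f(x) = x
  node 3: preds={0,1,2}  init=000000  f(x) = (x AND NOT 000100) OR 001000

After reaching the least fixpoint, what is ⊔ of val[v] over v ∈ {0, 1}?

101111

Iteration log — 8 steps:
  step 1. node 0  ⊔preds=101001  new=101011  old=000011  +wl: 
  step 2. node 1  ⊔preds=101011  new=101101  old=101001  +wl: 0
  step 3. node 2  ⊔preds=101111  new=101111  old=000000  +wl: 1
  step 4. node 3  ⊔preds=101111  new=101011  old=000000  +wl: 2
  step 5. node 0  ⊔preds=101111  new=101111  old=101011  +wl: 3
  step 6. node 1  ⊔preds=101111  new=101101  stable
  step 7. node 2  ⊔preds=101111  new=101111  stable
  step 8. node 3  ⊔preds=101111  new=101011  stable

Least fixpoint reached:
  node 0: 101111
  node 1: 101101
  node 2: 101111
  node 3: 101011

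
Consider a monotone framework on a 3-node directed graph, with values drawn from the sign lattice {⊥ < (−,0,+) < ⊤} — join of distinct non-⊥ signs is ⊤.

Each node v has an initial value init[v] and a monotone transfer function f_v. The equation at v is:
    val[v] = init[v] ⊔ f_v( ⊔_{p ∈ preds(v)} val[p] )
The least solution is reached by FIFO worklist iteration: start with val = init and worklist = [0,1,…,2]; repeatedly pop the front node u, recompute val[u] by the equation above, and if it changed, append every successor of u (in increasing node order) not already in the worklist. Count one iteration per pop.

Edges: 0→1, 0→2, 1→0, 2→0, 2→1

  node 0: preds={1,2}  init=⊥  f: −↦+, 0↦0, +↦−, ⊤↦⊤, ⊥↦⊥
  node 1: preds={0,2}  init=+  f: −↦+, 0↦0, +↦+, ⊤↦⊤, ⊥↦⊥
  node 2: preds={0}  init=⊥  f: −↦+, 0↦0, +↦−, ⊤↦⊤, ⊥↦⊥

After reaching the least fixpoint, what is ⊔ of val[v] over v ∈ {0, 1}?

Iteration log — 10 steps:
  step 1. node 0  ⊔preds=+  new=−  old=⊥  +wl: 
  step 2. node 1  ⊔preds=−  new=+  stable
  step 3. node 2  ⊔preds=−  new=+  old=⊥  +wl: 0,1
  step 4. node 0  ⊔preds=+  new=−  stable
  step 5. node 1  ⊔preds=⊤  new=⊤  old=+  +wl: 0
  step 6. node 0  ⊔preds=⊤  new=⊤  old=−  +wl: 1,2
  step 7. node 1  ⊔preds=⊤  new=⊤  stable
  step 8. node 2  ⊔preds=⊤  new=⊤  old=+  +wl: 0,1
  step 9. node 0  ⊔preds=⊤  new=⊤  stable
  step 10. node 1  ⊔preds=⊤  new=⊤  stable

Least fixpoint reached:
  node 0: ⊤
  node 1: ⊤
  node 2: ⊤

⊤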